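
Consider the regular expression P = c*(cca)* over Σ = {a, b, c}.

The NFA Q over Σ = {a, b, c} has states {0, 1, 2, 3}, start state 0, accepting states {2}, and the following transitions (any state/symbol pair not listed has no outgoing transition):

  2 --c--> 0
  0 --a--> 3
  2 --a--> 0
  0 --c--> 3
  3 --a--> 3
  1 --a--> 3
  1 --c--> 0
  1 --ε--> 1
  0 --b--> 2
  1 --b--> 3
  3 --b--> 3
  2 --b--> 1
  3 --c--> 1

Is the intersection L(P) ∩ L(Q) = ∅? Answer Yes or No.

Converting the expression P to a DFA (subset construction, then merging equivalent states) gives the minimal DFA with states {p0, p1, p2, p3, p4, p5, p6}, start state p0, accepting states {p0, p2, p3, p4} and transitions p0: a→p1, b→p1, c→p2; p1: a→p1, b→p1, c→p1; p2: a→p1, b→p1, c→p3; p3: a→p4, b→p1, c→p3; p4: a→p1, b→p1, c→p5; p5: a→p1, b→p1, c→p6; p6: a→p4, b→p1, c→p1.
Exploring the product automaton P × Q from the start pair (p0, 0), following both machines on each input symbol, reaches 12 state pairs: (p0, 0), (p1, 3), (p1, 2), (p2, 3), (p1, 1), (p1, 0), (p3, 1), (p4, 3), (p3, 0), (p5, 1), (p3, 3), (p6, 0).
P accepts in {p0, p2, p3, p4} and Q accepts in {2}; no reachable pair has both components accepting, so no string drives both machines to acceptance simultaneously and L(P) ∩ L(Q) = ∅.
So no string is accepted by both, and the intersection is empty.

Yes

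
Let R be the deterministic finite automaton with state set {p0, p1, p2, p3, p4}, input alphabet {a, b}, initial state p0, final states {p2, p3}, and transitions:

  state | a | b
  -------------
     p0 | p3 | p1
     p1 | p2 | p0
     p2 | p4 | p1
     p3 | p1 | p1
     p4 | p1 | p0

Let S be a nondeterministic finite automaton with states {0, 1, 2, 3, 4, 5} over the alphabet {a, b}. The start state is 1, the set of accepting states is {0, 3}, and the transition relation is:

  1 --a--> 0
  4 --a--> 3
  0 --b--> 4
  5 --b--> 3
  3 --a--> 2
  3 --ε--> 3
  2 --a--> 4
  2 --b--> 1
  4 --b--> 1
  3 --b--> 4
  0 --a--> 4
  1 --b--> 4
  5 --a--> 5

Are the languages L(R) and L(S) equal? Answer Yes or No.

Yes

Exploring the product automaton R × S from the start pair (p0, 1), following both machines on each input symbol, reaches 5 state pairs: (p0, 1), (p3, 0), (p1, 4), (p2, 3), (p4, 2).
R accepts in {p2, p3} and S accepts in {0, 3}. In every reachable pair the two components are either both accepting — (p3, 0), (p2, 3) — or both non-accepting, so no string is accepted by exactly one of the machines: L(R) \ L(S) and L(S) \ L(R) are both empty.
Hence every string is accepted by R iff it is accepted by S, and the two languages coincide.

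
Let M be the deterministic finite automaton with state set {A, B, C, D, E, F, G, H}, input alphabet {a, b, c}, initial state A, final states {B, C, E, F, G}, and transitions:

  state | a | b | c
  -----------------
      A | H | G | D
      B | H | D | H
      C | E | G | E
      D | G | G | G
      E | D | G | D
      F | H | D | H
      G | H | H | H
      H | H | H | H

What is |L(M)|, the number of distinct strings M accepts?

The useful subgraph on states {A, D, G} is acyclic, so L(M) is finite; the longest accepting path visits 3 useful states, giving maximum string length 2.
Counting accepting paths from A by length: 1 of length 1, 3 of length 2. Total 4.

4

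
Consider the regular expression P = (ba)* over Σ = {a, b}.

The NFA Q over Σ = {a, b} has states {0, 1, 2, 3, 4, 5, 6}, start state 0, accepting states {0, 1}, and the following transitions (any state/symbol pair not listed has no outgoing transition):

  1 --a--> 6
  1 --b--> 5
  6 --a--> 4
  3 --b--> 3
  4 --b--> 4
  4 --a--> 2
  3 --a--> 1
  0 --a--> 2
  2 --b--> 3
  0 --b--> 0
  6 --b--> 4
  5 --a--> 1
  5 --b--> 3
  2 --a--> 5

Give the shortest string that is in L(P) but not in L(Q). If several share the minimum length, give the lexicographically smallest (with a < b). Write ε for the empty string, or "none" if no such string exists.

ba

The string ba is accepted by P but not by Q.
No shorter string lies in the difference, and ba is the lexicographically first length-2 string in L(P) \ L(Q).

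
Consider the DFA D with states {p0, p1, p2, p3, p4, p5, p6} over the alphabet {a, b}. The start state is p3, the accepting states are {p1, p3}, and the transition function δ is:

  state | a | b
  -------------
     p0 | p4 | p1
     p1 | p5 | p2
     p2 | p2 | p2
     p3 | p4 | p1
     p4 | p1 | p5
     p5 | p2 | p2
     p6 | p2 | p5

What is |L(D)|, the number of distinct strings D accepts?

3

The useful subgraph on states {p1, p3, p4} is acyclic, so L(D) is finite; the longest accepting path visits 3 useful states, giving maximum string length 2.
Counting accepting paths from p3 by length: 1 of length 0, 1 of length 1, 1 of length 2. Total 3.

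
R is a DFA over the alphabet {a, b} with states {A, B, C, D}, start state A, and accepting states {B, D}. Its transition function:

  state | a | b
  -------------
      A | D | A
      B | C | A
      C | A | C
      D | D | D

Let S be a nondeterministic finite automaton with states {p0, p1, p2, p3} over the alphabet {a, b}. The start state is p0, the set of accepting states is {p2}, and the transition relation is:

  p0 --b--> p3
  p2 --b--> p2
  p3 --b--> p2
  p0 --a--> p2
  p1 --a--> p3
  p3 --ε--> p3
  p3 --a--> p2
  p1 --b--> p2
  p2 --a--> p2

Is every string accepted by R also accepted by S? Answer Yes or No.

Exploring the product automaton R × S from the start pair (A, p0), following both machines on each input symbol, reaches 4 state pairs: (A, p0), (D, p2), (A, p3), (A, p2).
R accepts in {B, D} and S accepts in {p2}. The reachable pairs whose R-component is accepting are (D, p2); in each of them the S-component is accepting too, so the product for L(R) \ L(S) (R-component accepting, S-component rejecting) has no reachable accepting pair and the difference is empty.
Hence every string in L(R) is also in L(S).

Yes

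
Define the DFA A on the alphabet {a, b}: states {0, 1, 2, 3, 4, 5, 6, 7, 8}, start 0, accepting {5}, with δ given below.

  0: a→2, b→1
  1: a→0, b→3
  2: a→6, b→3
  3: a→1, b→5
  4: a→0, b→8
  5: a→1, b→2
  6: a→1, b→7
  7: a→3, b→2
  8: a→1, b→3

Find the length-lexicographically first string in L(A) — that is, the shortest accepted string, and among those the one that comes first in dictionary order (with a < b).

A breadth-first search from 0 reaches an accepting state first via the path 0 → 2 → 3 → 5 on input abb.
No string of length < 3 is accepted (BFS exhausts all shorter strings without reaching an accepting state), and abb is the lexicographically least accepting string of length 3.

abb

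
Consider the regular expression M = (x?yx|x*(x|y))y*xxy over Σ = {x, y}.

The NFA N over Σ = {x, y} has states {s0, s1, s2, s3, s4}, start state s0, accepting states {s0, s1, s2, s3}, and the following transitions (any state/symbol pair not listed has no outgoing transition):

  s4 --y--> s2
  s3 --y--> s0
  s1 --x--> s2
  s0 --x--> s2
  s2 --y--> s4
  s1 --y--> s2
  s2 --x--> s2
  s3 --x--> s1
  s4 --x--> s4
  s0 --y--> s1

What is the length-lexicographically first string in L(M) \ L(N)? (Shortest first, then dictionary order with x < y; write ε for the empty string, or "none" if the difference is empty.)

xxxy

The string xxxy is accepted by M but not by N.
No shorter string lies in the difference, and xxxy is the lexicographically first length-4 string in L(M) \ L(N).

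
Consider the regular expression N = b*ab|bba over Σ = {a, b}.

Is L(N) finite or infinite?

infinite

The expression contains a Kleene star applied to a subexpression that matches at least one nonempty string, so it matches strings of unbounded length.
Hence L(N) is infinite.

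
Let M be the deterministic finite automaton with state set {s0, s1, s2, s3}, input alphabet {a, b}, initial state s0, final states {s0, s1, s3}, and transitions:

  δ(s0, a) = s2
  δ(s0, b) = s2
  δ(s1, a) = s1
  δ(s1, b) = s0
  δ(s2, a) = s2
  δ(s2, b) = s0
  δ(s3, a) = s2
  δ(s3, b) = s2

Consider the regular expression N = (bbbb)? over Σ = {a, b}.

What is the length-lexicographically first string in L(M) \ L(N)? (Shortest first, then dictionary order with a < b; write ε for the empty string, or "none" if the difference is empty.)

The string ab is accepted by M but not by N.
No shorter string lies in the difference, and ab is the lexicographically first length-2 string in L(M) \ L(N).

ab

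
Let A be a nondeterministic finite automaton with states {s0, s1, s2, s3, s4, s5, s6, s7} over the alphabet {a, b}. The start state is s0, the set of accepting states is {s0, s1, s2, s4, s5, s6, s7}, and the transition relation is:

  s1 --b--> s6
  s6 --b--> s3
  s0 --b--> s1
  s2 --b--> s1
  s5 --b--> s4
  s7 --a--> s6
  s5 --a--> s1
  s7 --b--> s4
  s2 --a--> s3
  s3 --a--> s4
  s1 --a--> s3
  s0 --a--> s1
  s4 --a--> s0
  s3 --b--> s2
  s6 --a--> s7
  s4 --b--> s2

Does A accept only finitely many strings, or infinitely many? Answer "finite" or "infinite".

State s1 is reachable from the start and can reach an accepting state, and it lies on the cycle s1 → s3 → s2 → s1.
Traversing that cycle any number of times yields accepted strings of unbounded length, so the language is infinite.

infinite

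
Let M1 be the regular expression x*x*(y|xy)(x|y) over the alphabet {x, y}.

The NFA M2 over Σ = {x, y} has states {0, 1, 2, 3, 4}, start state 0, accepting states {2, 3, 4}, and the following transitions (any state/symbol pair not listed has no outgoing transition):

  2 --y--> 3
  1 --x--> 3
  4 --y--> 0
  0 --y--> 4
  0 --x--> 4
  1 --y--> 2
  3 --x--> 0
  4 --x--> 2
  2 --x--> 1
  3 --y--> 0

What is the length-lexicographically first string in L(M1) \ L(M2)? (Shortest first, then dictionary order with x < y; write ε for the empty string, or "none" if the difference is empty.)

The string yy is accepted by M1 but not by M2.
No shorter string lies in the difference, and yy is the lexicographically first length-2 string in L(M1) \ L(M2).

yy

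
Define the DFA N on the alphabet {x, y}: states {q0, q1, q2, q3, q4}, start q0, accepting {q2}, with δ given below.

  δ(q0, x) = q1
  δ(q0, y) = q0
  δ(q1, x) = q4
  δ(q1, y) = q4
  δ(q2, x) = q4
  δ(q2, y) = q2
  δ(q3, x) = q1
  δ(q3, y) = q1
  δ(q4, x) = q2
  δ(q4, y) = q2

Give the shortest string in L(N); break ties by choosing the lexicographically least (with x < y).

xxx

A breadth-first search from q0 reaches an accepting state first via the path q0 → q1 → q4 → q2 on input xxx.
No string of length < 3 is accepted (BFS exhausts all shorter strings without reaching an accepting state), and xxx is the lexicographically least accepting string of length 3.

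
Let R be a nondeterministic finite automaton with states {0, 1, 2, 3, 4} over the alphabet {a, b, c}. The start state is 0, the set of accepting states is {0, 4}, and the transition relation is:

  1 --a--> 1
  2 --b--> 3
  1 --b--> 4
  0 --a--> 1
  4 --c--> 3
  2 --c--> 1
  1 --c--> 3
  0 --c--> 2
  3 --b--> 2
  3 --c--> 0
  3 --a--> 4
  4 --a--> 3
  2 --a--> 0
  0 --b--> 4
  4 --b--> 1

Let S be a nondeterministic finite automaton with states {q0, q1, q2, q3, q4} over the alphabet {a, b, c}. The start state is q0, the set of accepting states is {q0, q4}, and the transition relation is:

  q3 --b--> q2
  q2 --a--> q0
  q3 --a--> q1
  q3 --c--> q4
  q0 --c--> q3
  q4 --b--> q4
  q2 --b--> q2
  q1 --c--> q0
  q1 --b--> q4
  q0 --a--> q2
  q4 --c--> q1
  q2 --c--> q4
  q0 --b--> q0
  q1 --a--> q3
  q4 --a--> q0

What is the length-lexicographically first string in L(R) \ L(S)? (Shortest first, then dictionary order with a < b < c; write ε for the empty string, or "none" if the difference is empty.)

ab

The string ab is accepted by R but not by S.
No shorter string lies in the difference, and ab is the lexicographically first length-2 string in L(R) \ L(S).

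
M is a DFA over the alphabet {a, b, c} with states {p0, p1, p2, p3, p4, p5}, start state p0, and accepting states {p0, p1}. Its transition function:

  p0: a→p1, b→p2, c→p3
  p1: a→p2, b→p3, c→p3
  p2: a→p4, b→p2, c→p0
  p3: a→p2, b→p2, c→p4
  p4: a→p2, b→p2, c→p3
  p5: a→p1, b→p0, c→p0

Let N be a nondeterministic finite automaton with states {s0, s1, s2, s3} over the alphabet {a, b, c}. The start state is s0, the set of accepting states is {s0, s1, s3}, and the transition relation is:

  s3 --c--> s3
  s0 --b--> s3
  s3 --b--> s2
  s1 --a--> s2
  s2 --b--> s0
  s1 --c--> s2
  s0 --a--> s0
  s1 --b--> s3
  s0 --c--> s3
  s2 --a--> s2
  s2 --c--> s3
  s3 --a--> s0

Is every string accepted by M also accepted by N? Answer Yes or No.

Exploring the product automaton M × N from the start pair (p0, s0), following both machines on each input symbol, reaches 10 state pairs: (p0, s0), (p1, s0), (p2, s3), (p3, s3), (p2, s0), (p4, s0), (p2, s2), (p0, s3), (p4, s3), (p4, s2).
M accepts in {p0, p1} and N accepts in {s0, s1, s3}. The reachable pairs whose M-component is accepting are (p0, s0), (p1, s0), (p0, s3); in each of them the N-component is accepting too, so the product for L(M) \ L(N) (M-component accepting, N-component rejecting) has no reachable accepting pair and the difference is empty.
Hence every string in L(M) is also in L(N).

Yes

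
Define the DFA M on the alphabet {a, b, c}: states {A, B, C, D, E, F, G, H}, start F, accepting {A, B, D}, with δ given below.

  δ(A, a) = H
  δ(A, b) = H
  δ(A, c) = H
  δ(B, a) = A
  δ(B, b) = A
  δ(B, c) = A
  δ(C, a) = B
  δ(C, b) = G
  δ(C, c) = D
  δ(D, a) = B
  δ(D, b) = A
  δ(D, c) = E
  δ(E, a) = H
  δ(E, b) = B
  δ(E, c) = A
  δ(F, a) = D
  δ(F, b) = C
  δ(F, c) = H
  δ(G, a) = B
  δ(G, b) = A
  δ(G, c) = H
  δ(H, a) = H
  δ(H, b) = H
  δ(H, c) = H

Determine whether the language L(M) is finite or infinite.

finite

The useful states (reachable from F and able to reach an accepting state) are {A, B, C, D, E, F, G}.
Restricted to these states the transition graph has no cycle, so every accepting path has bounded length and L is finite.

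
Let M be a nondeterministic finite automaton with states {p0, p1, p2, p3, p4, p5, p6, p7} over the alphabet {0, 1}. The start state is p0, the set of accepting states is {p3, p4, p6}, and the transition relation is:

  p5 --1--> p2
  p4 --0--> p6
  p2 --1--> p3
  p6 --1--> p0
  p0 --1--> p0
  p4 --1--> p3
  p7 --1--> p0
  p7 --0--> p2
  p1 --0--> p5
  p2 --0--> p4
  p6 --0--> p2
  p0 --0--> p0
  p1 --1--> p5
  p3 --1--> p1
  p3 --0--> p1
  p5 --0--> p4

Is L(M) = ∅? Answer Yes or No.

Yes

The states reachable from the start state are {p0}.
None of the accepting states {p3, p4, p6} is reachable, so no string is accepted and L(M) = ∅.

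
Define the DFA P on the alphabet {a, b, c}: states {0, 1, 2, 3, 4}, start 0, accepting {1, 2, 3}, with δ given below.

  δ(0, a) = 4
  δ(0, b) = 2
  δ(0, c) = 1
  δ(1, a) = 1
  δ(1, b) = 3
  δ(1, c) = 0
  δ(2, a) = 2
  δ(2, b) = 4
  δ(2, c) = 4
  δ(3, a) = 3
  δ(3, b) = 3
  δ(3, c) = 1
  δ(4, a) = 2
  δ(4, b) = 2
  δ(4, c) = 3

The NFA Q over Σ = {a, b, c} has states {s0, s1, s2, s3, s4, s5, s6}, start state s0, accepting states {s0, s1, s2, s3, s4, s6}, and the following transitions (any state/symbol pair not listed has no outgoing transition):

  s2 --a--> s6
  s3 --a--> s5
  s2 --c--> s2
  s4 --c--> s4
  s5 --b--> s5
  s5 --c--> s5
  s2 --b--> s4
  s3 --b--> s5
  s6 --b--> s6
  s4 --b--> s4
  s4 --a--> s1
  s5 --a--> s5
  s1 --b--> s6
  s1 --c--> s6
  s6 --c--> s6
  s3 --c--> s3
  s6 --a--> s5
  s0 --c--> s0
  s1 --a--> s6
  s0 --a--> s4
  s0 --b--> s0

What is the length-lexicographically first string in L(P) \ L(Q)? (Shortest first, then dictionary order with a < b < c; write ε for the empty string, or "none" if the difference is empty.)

The string aaaa is accepted by P but not by Q.
No shorter string lies in the difference, and aaaa is the lexicographically first length-4 string in L(P) \ L(Q).

aaaa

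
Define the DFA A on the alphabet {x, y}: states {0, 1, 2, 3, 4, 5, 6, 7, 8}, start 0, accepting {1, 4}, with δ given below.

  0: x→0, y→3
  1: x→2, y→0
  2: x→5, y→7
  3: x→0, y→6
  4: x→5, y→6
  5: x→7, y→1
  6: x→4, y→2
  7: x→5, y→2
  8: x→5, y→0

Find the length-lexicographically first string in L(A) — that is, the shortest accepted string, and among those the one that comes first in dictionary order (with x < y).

A breadth-first search from 0 reaches an accepting state first via the path 0 → 3 → 6 → 4 on input yyx.
No string of length < 3 is accepted (BFS exhausts all shorter strings without reaching an accepting state), and yyx is the lexicographically least accepting string of length 3.

yyx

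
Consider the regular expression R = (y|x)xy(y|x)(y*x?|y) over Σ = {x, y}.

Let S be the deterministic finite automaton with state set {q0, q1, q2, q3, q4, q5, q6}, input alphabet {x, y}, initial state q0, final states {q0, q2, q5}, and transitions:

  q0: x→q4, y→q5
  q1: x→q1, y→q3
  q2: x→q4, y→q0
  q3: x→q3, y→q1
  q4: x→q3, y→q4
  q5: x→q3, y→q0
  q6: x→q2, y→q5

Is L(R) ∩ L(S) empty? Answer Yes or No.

Converting the expression R to a DFA (subset construction, then merging equivalent states) gives the minimal DFA with states {r0, r1, r2, r3, r4, r5, r6}, start state r0, accepting states {r5, r6} and transitions r0: x→r1, y→r1; r1: x→r2, y→r3; r2: x→r3, y→r4; r3: x→r3, y→r3; r4: x→r5, y→r5; r5: x→r6, y→r5; r6: x→r3, y→r3.
Exploring the product automaton R × S from the start pair (r0, q0), following both machines on each input symbol, reaches 14 state pairs: (r0, q0), (r1, q4), (r1, q5), (r2, q3), (r3, q4), (r3, q0), (r3, q3), (r4, q1), (r3, q5), (r3, q1), (r5, q1), (r5, q3), (r6, q1), (r6, q3).
R accepts in {r5, r6} and S accepts in {q0, q2, q5}; no reachable pair has both components accepting, so no string drives both machines to acceptance simultaneously and L(R) ∩ L(S) = ∅.
So no string is accepted by both, and the intersection is empty.

Yes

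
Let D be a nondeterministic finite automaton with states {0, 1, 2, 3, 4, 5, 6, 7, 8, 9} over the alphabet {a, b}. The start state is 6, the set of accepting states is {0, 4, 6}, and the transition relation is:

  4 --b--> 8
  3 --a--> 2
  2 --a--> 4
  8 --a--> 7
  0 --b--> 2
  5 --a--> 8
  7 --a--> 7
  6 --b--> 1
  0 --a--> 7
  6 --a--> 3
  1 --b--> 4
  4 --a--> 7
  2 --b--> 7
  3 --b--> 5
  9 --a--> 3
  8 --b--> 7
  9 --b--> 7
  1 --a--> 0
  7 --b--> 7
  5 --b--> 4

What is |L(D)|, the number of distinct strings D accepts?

The useful subgraph on states {0, 1, 2, 3, 4, 5, 6} is acyclic, so L(D) is finite; the longest accepting path visits 5 useful states, giving maximum string length 4.
Counting accepting paths from 6 by length: 1 of length 0, 2 of length 2, 2 of length 3, 1 of length 4. Total 6.

6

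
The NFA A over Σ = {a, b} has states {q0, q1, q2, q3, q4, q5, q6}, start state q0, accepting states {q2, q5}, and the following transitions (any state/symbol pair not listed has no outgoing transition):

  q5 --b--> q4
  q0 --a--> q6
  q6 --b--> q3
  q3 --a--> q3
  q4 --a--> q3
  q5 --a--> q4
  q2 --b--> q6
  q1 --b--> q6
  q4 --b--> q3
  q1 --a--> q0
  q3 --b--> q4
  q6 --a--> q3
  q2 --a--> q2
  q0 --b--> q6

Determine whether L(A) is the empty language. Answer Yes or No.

Yes

The states reachable from the start state are {q0, q3, q4, q6}.
None of the accepting states {q2, q5} is reachable, so no string is accepted and L(A) = ∅.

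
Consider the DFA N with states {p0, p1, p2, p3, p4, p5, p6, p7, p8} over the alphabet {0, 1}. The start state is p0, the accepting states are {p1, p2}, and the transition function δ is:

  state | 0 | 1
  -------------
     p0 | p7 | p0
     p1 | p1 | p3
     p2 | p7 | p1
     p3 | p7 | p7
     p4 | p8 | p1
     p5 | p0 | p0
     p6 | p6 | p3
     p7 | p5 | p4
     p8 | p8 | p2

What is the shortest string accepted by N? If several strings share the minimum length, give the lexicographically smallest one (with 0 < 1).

011

A breadth-first search from p0 reaches an accepting state first via the path p0 → p7 → p4 → p1 on input 011.
No string of length < 3 is accepted (BFS exhausts all shorter strings without reaching an accepting state), and 011 is the lexicographically least accepting string of length 3.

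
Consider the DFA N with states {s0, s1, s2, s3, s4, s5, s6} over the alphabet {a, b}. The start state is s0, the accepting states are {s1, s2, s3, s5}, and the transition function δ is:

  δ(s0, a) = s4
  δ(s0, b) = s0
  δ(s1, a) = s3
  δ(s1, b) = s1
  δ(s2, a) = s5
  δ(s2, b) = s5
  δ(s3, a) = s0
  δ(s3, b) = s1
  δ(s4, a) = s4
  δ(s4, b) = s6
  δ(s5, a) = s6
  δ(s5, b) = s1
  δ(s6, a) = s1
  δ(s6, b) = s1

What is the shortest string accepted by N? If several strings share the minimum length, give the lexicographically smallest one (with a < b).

aba

A breadth-first search from s0 reaches an accepting state first via the path s0 → s4 → s6 → s1 on input aba.
No string of length < 3 is accepted (BFS exhausts all shorter strings without reaching an accepting state), and aba is the lexicographically least accepting string of length 3.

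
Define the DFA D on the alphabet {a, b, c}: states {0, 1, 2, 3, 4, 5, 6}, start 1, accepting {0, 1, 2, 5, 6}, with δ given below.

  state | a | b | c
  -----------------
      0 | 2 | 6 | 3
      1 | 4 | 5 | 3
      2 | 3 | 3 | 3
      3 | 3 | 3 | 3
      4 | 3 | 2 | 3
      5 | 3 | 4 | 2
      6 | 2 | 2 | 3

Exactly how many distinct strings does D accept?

5

The useful subgraph on states {1, 2, 4, 5} is acyclic, so L(D) is finite; the longest accepting path visits 4 useful states, giving maximum string length 3.
Counting accepting paths from 1 by length: 1 of length 0, 1 of length 1, 2 of length 2, 1 of length 3. Total 5.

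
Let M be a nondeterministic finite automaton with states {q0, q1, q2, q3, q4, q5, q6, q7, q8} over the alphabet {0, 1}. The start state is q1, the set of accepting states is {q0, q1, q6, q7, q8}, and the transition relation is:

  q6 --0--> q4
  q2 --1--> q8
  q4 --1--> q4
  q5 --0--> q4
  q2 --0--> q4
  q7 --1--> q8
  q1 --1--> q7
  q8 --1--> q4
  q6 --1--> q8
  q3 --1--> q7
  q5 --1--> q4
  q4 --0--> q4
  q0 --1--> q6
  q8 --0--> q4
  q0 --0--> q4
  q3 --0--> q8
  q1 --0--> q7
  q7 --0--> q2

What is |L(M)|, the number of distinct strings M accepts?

7

The useful subgraph on states {q1, q2, q7, q8} is acyclic, so L(M) is finite; the longest accepting path visits 4 useful states, giving maximum string length 3.
Counting accepting paths from q1 by length: 1 of length 0, 2 of length 1, 2 of length 2, 2 of length 3. Total 7.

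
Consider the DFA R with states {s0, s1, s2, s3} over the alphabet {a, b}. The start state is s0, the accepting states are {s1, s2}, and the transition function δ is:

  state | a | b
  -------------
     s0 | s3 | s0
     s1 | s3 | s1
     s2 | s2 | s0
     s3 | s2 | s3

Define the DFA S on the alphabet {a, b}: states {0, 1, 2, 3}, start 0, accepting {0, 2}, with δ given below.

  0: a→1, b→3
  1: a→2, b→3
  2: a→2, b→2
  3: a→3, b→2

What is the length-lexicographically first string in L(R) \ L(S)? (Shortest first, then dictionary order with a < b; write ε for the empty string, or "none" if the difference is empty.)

aba

The string aba is accepted by R but not by S.
No shorter string lies in the difference, and aba is the lexicographically first length-3 string in L(R) \ L(S).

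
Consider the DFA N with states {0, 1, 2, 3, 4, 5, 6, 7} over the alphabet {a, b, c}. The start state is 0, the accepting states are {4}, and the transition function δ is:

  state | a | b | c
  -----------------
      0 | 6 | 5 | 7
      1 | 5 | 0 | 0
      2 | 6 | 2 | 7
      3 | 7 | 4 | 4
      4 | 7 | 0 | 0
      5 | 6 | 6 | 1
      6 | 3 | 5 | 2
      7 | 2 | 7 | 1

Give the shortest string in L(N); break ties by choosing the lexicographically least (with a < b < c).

aab

A breadth-first search from 0 reaches an accepting state first via the path 0 → 6 → 3 → 4 on input aab.
No string of length < 3 is accepted (BFS exhausts all shorter strings without reaching an accepting state), and aab is the lexicographically least accepting string of length 3.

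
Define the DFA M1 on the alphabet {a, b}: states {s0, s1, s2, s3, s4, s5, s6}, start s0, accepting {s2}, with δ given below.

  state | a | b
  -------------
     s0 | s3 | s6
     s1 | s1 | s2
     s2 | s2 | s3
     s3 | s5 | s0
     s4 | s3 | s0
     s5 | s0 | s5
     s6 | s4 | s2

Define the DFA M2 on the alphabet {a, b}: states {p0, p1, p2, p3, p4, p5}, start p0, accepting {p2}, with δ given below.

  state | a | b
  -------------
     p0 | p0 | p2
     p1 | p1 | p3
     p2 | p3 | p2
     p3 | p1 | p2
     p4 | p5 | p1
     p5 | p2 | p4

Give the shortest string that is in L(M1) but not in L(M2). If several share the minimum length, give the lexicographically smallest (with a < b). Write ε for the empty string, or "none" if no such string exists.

bba

The string bba is accepted by M1 but not by M2.
No shorter string lies in the difference, and bba is the lexicographically first length-3 string in L(M1) \ L(M2).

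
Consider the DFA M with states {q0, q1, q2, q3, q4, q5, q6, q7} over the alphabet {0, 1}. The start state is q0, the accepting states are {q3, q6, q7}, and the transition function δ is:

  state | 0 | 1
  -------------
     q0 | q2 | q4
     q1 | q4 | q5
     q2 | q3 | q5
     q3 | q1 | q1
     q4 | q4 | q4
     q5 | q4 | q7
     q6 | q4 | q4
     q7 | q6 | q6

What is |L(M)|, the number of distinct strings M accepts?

10

The useful subgraph on states {q0, q1, q2, q3, q5, q6, q7} is acyclic, so L(M) is finite; the longest accepting path visits 7 useful states, giving maximum string length 6.
Counting accepting paths from q0 by length: 1 of length 2, 1 of length 3, 2 of length 4, 2 of length 5, 4 of length 6. Total 10.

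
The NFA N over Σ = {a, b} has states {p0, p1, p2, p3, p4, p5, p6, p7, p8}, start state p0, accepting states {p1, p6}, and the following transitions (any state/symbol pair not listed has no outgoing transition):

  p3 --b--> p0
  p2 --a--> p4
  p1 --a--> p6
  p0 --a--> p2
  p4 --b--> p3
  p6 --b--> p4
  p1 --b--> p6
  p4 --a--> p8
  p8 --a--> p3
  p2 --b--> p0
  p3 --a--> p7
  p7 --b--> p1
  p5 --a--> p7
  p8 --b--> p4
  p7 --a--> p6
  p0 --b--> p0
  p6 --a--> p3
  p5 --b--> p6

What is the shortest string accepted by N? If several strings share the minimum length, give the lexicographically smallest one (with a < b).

A breadth-first search from p0 reaches an accepting state first via the path p0 → p2 → p4 → p3 → p7 → p6 on input aabaa.
No string of length < 5 is accepted (BFS exhausts all shorter strings without reaching an accepting state), and aabaa is the lexicographically least accepting string of length 5.

aabaa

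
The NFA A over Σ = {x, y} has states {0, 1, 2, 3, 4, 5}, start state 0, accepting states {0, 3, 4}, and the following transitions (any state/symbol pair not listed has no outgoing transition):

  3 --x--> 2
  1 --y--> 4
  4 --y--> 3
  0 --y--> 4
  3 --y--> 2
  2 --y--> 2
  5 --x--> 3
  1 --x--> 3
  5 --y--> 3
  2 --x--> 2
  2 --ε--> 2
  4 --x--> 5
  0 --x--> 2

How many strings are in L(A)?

5

The useful subgraph on states {0, 3, 4, 5} is acyclic, so L(A) is finite; the longest accepting path visits 4 useful states, giving maximum string length 3.
Counting accepting paths from 0 by length: 1 of length 0, 1 of length 1, 1 of length 2, 2 of length 3. Total 5.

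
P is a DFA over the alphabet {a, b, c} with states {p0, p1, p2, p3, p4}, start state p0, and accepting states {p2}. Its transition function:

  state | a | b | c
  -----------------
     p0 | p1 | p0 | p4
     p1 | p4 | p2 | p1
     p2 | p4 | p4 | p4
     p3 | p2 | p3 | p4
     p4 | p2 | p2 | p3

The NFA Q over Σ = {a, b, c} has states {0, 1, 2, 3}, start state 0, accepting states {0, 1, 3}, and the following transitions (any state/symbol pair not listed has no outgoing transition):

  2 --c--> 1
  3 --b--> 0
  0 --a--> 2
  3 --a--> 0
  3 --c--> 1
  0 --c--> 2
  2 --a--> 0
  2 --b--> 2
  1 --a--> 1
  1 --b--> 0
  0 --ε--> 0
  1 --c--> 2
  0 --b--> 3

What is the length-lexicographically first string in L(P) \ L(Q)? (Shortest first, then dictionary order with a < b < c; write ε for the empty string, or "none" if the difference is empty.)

The string ab is accepted by P but not by Q.
No shorter string lies in the difference, and ab is the lexicographically first length-2 string in L(P) \ L(Q).

ab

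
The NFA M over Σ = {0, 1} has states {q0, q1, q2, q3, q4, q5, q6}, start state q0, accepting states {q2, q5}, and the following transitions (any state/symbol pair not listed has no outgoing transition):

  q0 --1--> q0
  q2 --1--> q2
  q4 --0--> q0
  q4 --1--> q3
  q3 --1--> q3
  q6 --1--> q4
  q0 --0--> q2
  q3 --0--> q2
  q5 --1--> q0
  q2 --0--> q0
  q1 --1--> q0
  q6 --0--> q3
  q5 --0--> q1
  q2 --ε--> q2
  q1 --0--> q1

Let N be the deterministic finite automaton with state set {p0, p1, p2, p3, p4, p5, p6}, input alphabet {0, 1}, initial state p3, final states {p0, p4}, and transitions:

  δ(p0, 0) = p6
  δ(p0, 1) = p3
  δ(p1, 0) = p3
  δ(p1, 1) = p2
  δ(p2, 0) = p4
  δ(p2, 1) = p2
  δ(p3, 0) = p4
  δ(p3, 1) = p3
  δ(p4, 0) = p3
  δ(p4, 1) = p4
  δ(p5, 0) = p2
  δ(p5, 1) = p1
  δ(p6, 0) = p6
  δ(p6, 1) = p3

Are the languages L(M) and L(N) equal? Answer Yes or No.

Exploring the product automaton M × N from the start pair (q0, p3), following both machines on each input symbol, reaches 2 state pairs: (q0, p3), (q2, p4).
M accepts in {q2, q5} and N accepts in {p0, p4}. In every reachable pair the two components are either both accepting — (q2, p4) — or both non-accepting, so no string is accepted by exactly one of the machines: L(M) \ L(N) and L(N) \ L(M) are both empty.
Hence every string is accepted by M iff it is accepted by N, and the two languages coincide.

Yes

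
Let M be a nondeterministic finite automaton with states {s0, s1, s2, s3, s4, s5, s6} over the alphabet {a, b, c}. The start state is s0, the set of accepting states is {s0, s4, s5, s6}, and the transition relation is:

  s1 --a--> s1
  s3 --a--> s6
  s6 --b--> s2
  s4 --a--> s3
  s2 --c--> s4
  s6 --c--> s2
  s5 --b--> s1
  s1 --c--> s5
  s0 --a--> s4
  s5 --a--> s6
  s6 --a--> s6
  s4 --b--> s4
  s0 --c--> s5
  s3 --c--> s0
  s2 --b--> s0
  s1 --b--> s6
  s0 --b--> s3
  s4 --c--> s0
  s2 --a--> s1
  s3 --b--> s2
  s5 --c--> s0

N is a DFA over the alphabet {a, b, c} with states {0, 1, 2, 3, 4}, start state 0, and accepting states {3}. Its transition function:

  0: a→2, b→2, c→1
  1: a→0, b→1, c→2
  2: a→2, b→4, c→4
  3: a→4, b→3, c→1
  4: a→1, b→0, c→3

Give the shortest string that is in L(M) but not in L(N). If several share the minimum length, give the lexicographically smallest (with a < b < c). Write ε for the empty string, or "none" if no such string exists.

The empty string ε is accepted by M but not by N.
Since ε is the unique shortest string, it is the required witness.

ε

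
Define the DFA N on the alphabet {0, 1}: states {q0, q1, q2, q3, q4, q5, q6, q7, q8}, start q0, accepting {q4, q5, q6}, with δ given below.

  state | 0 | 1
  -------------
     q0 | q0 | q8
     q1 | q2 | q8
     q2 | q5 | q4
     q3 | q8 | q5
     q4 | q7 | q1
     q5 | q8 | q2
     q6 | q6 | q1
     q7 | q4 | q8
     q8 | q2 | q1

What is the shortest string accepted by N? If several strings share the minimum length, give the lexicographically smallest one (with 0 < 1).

100

A breadth-first search from q0 reaches an accepting state first via the path q0 → q8 → q2 → q5 on input 100.
No string of length < 3 is accepted (BFS exhausts all shorter strings without reaching an accepting state), and 100 is the lexicographically least accepting string of length 3.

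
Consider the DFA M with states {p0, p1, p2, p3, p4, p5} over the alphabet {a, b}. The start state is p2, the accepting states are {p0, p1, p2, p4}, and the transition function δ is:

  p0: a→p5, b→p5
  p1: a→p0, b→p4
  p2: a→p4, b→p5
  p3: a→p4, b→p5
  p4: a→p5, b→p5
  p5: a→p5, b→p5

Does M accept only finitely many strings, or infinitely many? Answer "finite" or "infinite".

finite

The useful states (reachable from p2 and able to reach an accepting state) are {p2, p4}.
Restricted to these states the transition graph has no cycle, so every accepting path has bounded length and L is finite.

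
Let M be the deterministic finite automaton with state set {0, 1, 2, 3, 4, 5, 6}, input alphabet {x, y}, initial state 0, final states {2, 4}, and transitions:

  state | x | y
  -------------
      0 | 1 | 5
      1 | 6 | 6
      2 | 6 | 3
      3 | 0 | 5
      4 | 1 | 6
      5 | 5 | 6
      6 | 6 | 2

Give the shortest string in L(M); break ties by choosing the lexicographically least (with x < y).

A breadth-first search from 0 reaches an accepting state first via the path 0 → 1 → 6 → 2 on input xxy.
No string of length < 3 is accepted (BFS exhausts all shorter strings without reaching an accepting state), and xxy is the lexicographically least accepting string of length 3.

xxy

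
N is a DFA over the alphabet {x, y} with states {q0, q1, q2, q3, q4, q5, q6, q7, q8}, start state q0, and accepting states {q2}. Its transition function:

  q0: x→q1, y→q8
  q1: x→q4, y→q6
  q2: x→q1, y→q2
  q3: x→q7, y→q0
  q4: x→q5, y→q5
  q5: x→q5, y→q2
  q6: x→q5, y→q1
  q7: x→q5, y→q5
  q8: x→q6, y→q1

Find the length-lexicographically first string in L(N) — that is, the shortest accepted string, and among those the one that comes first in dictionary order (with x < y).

xxxy

A breadth-first search from q0 reaches an accepting state first via the path q0 → q1 → q4 → q5 → q2 on input xxxy.
No string of length < 4 is accepted (BFS exhausts all shorter strings without reaching an accepting state), and xxxy is the lexicographically least accepting string of length 4.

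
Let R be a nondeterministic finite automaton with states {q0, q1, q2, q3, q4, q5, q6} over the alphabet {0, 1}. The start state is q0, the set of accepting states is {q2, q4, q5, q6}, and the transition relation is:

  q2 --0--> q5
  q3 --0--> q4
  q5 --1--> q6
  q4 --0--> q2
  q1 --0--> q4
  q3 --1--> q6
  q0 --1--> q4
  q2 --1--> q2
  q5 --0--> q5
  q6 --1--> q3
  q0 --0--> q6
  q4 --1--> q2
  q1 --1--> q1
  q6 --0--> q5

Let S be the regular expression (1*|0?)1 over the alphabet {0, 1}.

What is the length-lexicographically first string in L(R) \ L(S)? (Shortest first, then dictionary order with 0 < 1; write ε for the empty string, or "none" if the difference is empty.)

0

The string 0 is accepted by R but not by S.
No shorter string lies in the difference, and 0 is the lexicographically first length-1 string in L(R) \ L(S).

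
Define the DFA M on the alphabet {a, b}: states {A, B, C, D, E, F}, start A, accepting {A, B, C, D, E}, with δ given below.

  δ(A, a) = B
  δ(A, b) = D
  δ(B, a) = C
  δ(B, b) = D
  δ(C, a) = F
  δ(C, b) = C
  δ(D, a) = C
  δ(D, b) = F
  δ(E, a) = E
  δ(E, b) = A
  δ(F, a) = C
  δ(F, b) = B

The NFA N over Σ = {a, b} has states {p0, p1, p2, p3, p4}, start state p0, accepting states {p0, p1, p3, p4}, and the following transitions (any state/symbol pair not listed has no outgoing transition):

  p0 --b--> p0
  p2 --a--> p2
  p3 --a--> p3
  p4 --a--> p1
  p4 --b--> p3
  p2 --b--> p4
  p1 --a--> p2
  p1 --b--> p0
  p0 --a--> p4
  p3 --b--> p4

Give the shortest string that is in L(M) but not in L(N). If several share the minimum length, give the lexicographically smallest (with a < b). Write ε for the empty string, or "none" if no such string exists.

The string aaaa is accepted by M but not by N.
No shorter string lies in the difference, and aaaa is the lexicographically first length-4 string in L(M) \ L(N).

aaaa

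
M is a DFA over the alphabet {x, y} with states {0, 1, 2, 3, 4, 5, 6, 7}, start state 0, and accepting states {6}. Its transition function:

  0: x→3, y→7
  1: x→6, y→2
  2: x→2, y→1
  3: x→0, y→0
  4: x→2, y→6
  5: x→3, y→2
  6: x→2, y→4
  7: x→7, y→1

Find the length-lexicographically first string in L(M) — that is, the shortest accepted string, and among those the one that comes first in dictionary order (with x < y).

A breadth-first search from 0 reaches an accepting state first via the path 0 → 7 → 1 → 6 on input yyx.
No string of length < 3 is accepted (BFS exhausts all shorter strings without reaching an accepting state), and yyx is the lexicographically least accepting string of length 3.

yyx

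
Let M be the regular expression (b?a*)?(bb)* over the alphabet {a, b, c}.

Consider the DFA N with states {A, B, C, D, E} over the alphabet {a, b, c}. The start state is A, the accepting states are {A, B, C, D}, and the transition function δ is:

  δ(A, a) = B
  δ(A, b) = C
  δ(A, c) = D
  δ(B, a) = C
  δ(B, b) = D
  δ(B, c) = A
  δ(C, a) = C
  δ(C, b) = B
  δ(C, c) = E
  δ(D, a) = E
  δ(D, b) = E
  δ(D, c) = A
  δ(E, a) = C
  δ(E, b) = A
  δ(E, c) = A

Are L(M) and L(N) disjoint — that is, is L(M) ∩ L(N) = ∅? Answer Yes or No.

The empty string ε is accepted by both M and N.
Hence L(M) ∩ L(N) ≠ ∅.

No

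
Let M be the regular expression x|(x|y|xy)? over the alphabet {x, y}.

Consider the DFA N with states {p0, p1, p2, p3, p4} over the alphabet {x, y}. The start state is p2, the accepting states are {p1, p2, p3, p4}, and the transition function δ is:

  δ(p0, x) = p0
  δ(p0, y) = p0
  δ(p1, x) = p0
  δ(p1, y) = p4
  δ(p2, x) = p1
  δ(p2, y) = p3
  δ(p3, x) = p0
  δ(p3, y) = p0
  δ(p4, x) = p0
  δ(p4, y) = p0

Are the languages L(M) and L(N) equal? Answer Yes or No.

Converting the expression M to a DFA (subset construction, then merging equivalent states) gives the minimal DFA with states {m0, m1, m2, m3}, start state m0, accepting states {m0, m1, m2} and transitions m0: x→m1, y→m2; m1: x→m3, y→m2; m2: x→m3, y→m3; m3: x→m3, y→m3.
Exploring the product automaton M × N from the start pair (m0, p2), following both machines on each input symbol, reaches 5 state pairs: (m0, p2), (m1, p1), (m2, p3), (m3, p0), (m2, p4).
M accepts in {m0, m1, m2} and N accepts in {p1, p2, p3, p4}. In every reachable pair the two components are either both accepting — (m0, p2), (m1, p1), (m2, p3), (m2, p4) — or both non-accepting, so no string is accepted by exactly one of the machines: L(M) \ L(N) and L(N) \ L(M) are both empty.
Hence every string is accepted by M iff it is accepted by N, and the two languages coincide.

Yes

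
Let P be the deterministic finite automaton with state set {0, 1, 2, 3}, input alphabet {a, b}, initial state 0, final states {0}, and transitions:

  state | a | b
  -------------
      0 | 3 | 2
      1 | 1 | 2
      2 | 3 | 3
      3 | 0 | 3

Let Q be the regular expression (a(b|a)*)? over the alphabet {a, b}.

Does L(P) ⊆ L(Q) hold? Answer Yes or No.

No

The string baa is in L(P) but not in L(Q).
So L(P) ⊄ L(Q).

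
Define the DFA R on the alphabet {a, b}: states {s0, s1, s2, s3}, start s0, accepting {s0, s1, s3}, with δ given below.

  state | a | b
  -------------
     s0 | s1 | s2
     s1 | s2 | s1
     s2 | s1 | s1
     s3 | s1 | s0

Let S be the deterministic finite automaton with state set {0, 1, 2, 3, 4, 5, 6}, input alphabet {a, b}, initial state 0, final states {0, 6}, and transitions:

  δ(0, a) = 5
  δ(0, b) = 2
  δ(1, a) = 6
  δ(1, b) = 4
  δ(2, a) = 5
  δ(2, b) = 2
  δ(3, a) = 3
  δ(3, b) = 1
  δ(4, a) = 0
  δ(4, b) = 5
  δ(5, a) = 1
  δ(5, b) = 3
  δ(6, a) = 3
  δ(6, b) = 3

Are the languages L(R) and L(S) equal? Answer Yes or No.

The string a is accepted by R but rejected by S.
So L(R) ≠ L(S).

No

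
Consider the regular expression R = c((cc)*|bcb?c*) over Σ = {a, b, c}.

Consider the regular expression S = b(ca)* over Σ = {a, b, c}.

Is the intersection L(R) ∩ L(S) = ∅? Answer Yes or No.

Converting the expression R to a DFA (subset construction, then merging equivalent states) gives the minimal DFA with states {r0, r1, r2, r3, r4, r5, r6, r7}, start state r0, accepting states {r2, r5, r6, r7} and transitions r0: a→r1, b→r1, c→r2; r1: a→r1, b→r1, c→r1; r2: a→r1, b→r3, c→r4; r3: a→r1, b→r1, c→r5; r4: a→r1, b→r1, c→r6; r5: a→r1, b→r7, c→r7; r6: a→r1, b→r1, c→r4; r7: a→r1, b→r1, c→r7.
Converting the expression S to a DFA (subset construction, then merging equivalent states) gives the minimal DFA with states {s0, s1, s2, s3}, start state s0, accepting states {s2} and transitions s0: a→s1, b→s2, c→s1; s1: a→s1, b→s1, c→s1; s2: a→s1, b→s1, c→s3; s3: a→s2, b→s1, c→s1.
Exploring the product automaton R × S from the start pair (r0, s0), following both machines on each input symbol, reaches 10 state pairs: (r0, s0), (r1, s1), (r1, s2), (r2, s1), (r1, s3), (r3, s1), (r4, s1), (r5, s1), (r6, s1), (r7, s1).
R accepts in {r2, r5, r6, r7} and S accepts in {s2}; no reachable pair has both components accepting, so no string drives both machines to acceptance simultaneously and L(R) ∩ L(S) = ∅.
So no string is accepted by both, and the intersection is empty.

Yes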